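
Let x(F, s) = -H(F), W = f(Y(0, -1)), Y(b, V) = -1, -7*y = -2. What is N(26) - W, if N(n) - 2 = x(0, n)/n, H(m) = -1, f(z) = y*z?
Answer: 423/182 ≈ 2.3242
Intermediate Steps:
y = 2/7 (y = -⅐*(-2) = 2/7 ≈ 0.28571)
f(z) = 2*z/7
W = -2/7 (W = (2/7)*(-1) = -2/7 ≈ -0.28571)
x(F, s) = 1 (x(F, s) = -1*(-1) = 1)
N(n) = 2 + 1/n
N(26) - W = (2 + 1/26) - 1*(-2/7) = (2 + 1/26) + 2/7 = 53/26 + 2/7 = 423/182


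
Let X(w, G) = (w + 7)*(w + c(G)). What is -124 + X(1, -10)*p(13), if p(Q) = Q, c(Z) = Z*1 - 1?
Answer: -1164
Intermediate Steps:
c(Z) = -1 + Z (c(Z) = Z - 1 = -1 + Z)
X(w, G) = (7 + w)*(-1 + G + w) (X(w, G) = (w + 7)*(w + (-1 + G)) = (7 + w)*(-1 + G + w))
-124 + X(1, -10)*p(13) = -124 + (-7 + 1² + 6*1 + 7*(-10) - 10*1)*13 = -124 + (-7 + 1 + 6 - 70 - 10)*13 = -124 - 80*13 = -124 - 1040 = -1164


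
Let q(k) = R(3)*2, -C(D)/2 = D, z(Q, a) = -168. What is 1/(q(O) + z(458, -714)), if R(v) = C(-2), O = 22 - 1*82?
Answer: -1/160 ≈ -0.0062500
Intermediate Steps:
O = -60 (O = 22 - 82 = -60)
C(D) = -2*D
R(v) = 4 (R(v) = -2*(-2) = 4)
q(k) = 8 (q(k) = 4*2 = 8)
1/(q(O) + z(458, -714)) = 1/(8 - 168) = 1/(-160) = -1/160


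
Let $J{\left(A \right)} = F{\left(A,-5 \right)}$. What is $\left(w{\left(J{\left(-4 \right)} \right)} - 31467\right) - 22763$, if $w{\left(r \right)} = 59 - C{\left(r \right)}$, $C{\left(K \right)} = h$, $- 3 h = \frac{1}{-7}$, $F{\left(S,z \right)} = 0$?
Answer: $- \frac{1137592}{21} \approx -54171.0$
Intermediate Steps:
$h = \frac{1}{21}$ ($h = - \frac{1}{3 \left(-7\right)} = \left(- \frac{1}{3}\right) \left(- \frac{1}{7}\right) = \frac{1}{21} \approx 0.047619$)
$C{\left(K \right)} = \frac{1}{21}$
$J{\left(A \right)} = 0$
$w{\left(r \right)} = \frac{1238}{21}$ ($w{\left(r \right)} = 59 - \frac{1}{21} = \frac{1238}{21}$)
$\left(w{\left(J{\left(-4 \right)} \right)} - 31467\right) - 22763 = \left(\frac{1238}{21} - 31467\right) - 22763 = - \frac{659569}{21} - 22763 = - \frac{1137592}{21}$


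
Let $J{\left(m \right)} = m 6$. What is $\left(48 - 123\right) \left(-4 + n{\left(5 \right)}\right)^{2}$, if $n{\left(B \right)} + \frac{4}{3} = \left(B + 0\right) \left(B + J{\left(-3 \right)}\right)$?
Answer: $- \frac{1113025}{3} \approx -3.7101 \cdot 10^{5}$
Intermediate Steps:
$J{\left(m \right)} = 6 m$
$n{\left(B \right)} = - \frac{4}{3} + B \left(-18 + B\right)$ ($n{\left(B \right)} = - \frac{4}{3} + \left(B + 0\right) \left(B + 6 \left(-3\right)\right) = - \frac{4}{3} + B \left(B - 18\right) = - \frac{4}{3} + B \left(-18 + B\right)$)
$\left(48 - 123\right) \left(-4 + n{\left(5 \right)}\right)^{2} = \left(48 - 123\right) \left(-4 - \left(\frac{274}{3} - 25\right)\right)^{2} = - 75 \left(-4 - \frac{199}{3}\right)^{2} = - 75 \left(- \frac{211}{3}\right)^{2} = \left(-75\right) \frac{44521}{9} = - \frac{1113025}{3}$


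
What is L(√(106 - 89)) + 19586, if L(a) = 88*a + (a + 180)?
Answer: 19766 + 89*√17 ≈ 20133.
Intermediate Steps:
L(a) = 180 + 89*a (L(a) = 88*a + (180 + a) = 180 + 89*a)
L(√(106 - 89)) + 19586 = (180 + 89*√(106 - 89)) + 19586 = (180 + 89*√17) + 19586 = 19766 + 89*√17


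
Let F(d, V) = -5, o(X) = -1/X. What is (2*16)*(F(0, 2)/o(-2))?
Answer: -320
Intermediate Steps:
(2*16)*(F(0, 2)/o(-2)) = (2*16)*(-5/((-1/(-2)))) = 32*(-5/((-1*(-1/2)))) = 32*(-5/1/2) = 32*(-5*2) = 32*(-10) = -320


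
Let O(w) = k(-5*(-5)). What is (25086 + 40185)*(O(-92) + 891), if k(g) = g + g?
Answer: 61420011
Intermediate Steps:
k(g) = 2*g
O(w) = 50 (O(w) = 2*(-5*(-5)) = 2*25 = 50)
(25086 + 40185)*(O(-92) + 891) = (25086 + 40185)*(50 + 891) = 65271*941 = 61420011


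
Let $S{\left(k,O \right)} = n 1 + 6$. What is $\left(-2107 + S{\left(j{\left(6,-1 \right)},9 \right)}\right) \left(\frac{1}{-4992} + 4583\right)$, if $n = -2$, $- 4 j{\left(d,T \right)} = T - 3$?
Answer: $- \frac{16037712835}{1664} \approx -9.638 \cdot 10^{6}$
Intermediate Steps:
$j{\left(d,T \right)} = \frac{3}{4} - \frac{T}{4}$ ($j{\left(d,T \right)} = - \frac{T - 3}{4} = - \frac{-3 + T}{4} = \frac{3}{4} - \frac{T}{4}$)
$S{\left(k,O \right)} = 4$ ($S{\left(k,O \right)} = \left(-2\right) 1 + 6 = -2 + 6 = 4$)
$\left(-2107 + S{\left(j{\left(6,-1 \right)},9 \right)}\right) \left(\frac{1}{-4992} + 4583\right) = \left(-2107 + 4\right) \left(\frac{1}{-4992} + 4583\right) = - 2103 \left(- \frac{1}{4992} + 4583\right) = \left(-2103\right) \frac{22878335}{4992} = - \frac{16037712835}{1664}$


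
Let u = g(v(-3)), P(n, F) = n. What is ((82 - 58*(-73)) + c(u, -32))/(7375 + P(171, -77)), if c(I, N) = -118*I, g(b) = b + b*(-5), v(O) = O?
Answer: 1450/3773 ≈ 0.38431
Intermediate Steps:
g(b) = -4*b (g(b) = b - 5*b = -4*b)
u = 12 (u = -4*(-3) = 12)
((82 - 58*(-73)) + c(u, -32))/(7375 + P(171, -77)) = ((82 - 58*(-73)) - 118*12)/(7375 + 171) = ((82 + 4234) - 1416)/7546 = (4316 - 1416)*(1/7546) = 2900*(1/7546) = 1450/3773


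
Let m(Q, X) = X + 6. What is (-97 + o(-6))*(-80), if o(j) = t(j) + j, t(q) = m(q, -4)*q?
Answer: 9200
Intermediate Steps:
m(Q, X) = 6 + X
t(q) = 2*q (t(q) = (6 - 4)*q = 2*q)
o(j) = 3*j (o(j) = 2*j + j = 3*j)
(-97 + o(-6))*(-80) = (-97 + 3*(-6))*(-80) = (-97 - 18)*(-80) = -115*(-80) = 9200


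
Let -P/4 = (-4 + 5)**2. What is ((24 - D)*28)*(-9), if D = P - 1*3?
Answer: -7812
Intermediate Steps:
P = -4 (P = -4*(-4 + 5)**2 = -4*1**2 = -4*1 = -4)
D = -7 (D = -4 - 1*3 = -4 - 3 = -7)
((24 - D)*28)*(-9) = ((24 - 1*(-7))*28)*(-9) = ((24 + 7)*28)*(-9) = (31*28)*(-9) = 868*(-9) = -7812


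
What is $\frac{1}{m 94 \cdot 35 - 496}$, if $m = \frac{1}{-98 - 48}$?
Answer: $- \frac{73}{37853} \approx -0.0019285$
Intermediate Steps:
$m = - \frac{1}{146}$ ($m = \frac{1}{-146} = - \frac{1}{146} \approx -0.0068493$)
$\frac{1}{m 94 \cdot 35 - 496} = \frac{1}{\left(- \frac{1}{146}\right) 94 \cdot 35 - 496} = \frac{1}{\left(- \frac{47}{73}\right) 35 - 496} = \frac{1}{- \frac{1645}{73} - 496} = \frac{1}{- \frac{37853}{73}} = - \frac{73}{37853}$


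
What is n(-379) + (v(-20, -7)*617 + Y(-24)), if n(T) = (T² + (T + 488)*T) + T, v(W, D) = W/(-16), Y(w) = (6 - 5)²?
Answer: 410893/4 ≈ 1.0272e+5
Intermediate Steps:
Y(w) = 1 (Y(w) = 1² = 1)
v(W, D) = -W/16 (v(W, D) = W*(-1/16) = -W/16)
n(T) = T + T² + T*(488 + T) (n(T) = (T² + (488 + T)*T) + T = (T² + T*(488 + T)) + T = T + T² + T*(488 + T))
n(-379) + (v(-20, -7)*617 + Y(-24)) = -379*(489 + 2*(-379)) + (-1/16*(-20)*617 + 1) = -379*(489 - 758) + ((5/4)*617 + 1) = -379*(-269) + (3085/4 + 1) = 101951 + 3089/4 = 410893/4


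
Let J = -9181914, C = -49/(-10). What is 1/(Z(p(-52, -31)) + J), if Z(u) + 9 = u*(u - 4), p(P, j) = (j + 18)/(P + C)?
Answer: -221841/2036927208263 ≈ -1.0891e-7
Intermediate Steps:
C = 49/10 (C = -49*(-⅒) = 49/10 ≈ 4.9000)
p(P, j) = (18 + j)/(49/10 + P) (p(P, j) = (j + 18)/(P + 49/10) = (18 + j)/(49/10 + P))
Z(u) = -9 + u*(-4 + u) (Z(u) = -9 + u*(u - 4) = -9 + u*(-4 + u))
1/(Z(p(-52, -31)) + J) = 1/((-9 + (10*(18 - 31)/(49 + 10*(-52)))² - 40*(18 - 31)/(49 + 10*(-52))) - 9181914) = 1/((-9 + (10*(-13)/(49 - 520))² - 40*(-13)/(49 - 520)) - 9181914) = 1/((-9 + (10*(-13)/(-471))² - 40*(-13)/(-471)) - 9181914) = 1/((-9 + (10*(-1/471)*(-13))² - 40*(-1)*(-13)/471) - 9181914) = 1/((-9 + (130/471)² - 4*130/471) - 9181914) = 1/((-9 + 16900/221841 - 520/471) - 9181914) = 1/(-2224589/221841 - 9181914) = 1/(-2036927208263/221841) = -221841/2036927208263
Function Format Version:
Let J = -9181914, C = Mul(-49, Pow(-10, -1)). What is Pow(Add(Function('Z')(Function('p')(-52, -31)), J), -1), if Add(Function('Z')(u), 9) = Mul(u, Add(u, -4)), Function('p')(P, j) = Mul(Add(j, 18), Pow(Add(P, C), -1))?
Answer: Rational(-221841, 2036927208263) ≈ -1.0891e-7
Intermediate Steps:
C = Rational(49, 10) (C = Mul(-49, Rational(-1, 10)) = Rational(49, 10) ≈ 4.9000)
Function('p')(P, j) = Mul(Pow(Add(Rational(49, 10), P), -1), Add(18, j)) (Function('p')(P, j) = Mul(Add(j, 18), Pow(Add(P, Rational(49, 10)), -1)) = Mul(Add(18, j), Pow(Add(Rational(49, 10), P), -1)) = Mul(Pow(Add(Rational(49, 10), P), -1), Add(18, j)))
Function('Z')(u) = Add(-9, Mul(u, Add(-4, u))) (Function('Z')(u) = Add(-9, Mul(u, Add(u, -4))) = Add(-9, Mul(u, Add(-4, u))))
Pow(Add(Function('Z')(Function('p')(-52, -31)), J), -1) = Pow(Add(Add(-9, Pow(Mul(10, Pow(Add(49, Mul(10, -52)), -1), Add(18, -31)), 2), Mul(-4, Mul(10, Pow(Add(49, Mul(10, -52)), -1), Add(18, -31)))), -9181914), -1) = Pow(Add(Add(-9, Pow(Mul(10, Pow(Add(49, -520), -1), -13), 2), Mul(-4, Mul(10, Pow(Add(49, -520), -1), -13))), -9181914), -1) = Pow(Add(Add(-9, Pow(Mul(10, Pow(-471, -1), -13), 2), Mul(-4, Mul(10, Pow(-471, -1), -13))), -9181914), -1) = Pow(Add(Add(-9, Pow(Mul(10, Rational(-1, 471), -13), 2), Mul(-4, Mul(10, Rational(-1, 471), -13))), -9181914), -1) = Pow(Add(Add(-9, Pow(Rational(130, 471), 2), Mul(-4, Rational(130, 471))), -9181914), -1) = Pow(Add(Add(-9, Rational(16900, 221841), Rational(-520, 471)), -9181914), -1) = Pow(Add(Rational(-2224589, 221841), -9181914), -1) = Pow(Rational(-2036927208263, 221841), -1) = Rational(-221841, 2036927208263)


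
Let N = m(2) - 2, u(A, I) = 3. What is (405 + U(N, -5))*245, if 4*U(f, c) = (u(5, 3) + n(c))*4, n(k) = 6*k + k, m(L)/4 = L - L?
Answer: 91385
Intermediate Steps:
m(L) = 0 (m(L) = 4*(L - L) = 4*0 = 0)
n(k) = 7*k
N = -2 (N = 0 - 2 = -2)
U(f, c) = 3 + 7*c (U(f, c) = ((3 + 7*c)*4)/4 = (12 + 28*c)/4 = 3 + 7*c)
(405 + U(N, -5))*245 = (405 + (3 + 7*(-5)))*245 = (405 + (3 - 35))*245 = (405 - 32)*245 = 373*245 = 91385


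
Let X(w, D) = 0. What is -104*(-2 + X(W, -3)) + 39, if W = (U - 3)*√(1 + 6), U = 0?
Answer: 247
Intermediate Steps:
W = -3*√7 (W = (0 - 3)*√(1 + 6) = -3*√7 ≈ -7.9373)
-104*(-2 + X(W, -3)) + 39 = -104*(-2 + 0) + 39 = -104*(-2) + 39 = 208 + 39 = 247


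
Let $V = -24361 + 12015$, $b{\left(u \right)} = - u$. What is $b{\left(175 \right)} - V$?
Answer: $12171$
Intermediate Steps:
$V = -12346$
$b{\left(175 \right)} - V = \left(-1\right) 175 - -12346 = -175 + 12346 = 12171$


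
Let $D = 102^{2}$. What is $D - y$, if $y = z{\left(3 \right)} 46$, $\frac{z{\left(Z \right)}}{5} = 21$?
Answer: $5574$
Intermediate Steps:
$D = 10404$
$z{\left(Z \right)} = 105$ ($z{\left(Z \right)} = 5 \cdot 21 = 105$)
$y = 4830$ ($y = 105 \cdot 46 = 4830$)
$D - y = 10404 - 4830 = 5574$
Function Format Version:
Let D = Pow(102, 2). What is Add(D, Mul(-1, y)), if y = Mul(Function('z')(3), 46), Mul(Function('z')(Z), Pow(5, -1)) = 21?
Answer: 5574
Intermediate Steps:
D = 10404
Function('z')(Z) = 105 (Function('z')(Z) = Mul(5, 21) = 105)
y = 4830 (y = Mul(105, 46) = 4830)
Add(D, Mul(-1, y)) = Add(10404, Mul(-1, 4830)) = Add(10404, -4830) = 5574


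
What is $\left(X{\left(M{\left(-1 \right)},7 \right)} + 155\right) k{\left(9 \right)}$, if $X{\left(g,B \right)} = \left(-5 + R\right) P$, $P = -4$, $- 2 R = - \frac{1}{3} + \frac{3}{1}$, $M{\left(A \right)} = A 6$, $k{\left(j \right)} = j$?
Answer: $1623$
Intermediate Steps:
$M{\left(A \right)} = 6 A$
$R = - \frac{4}{3}$ ($R = - \frac{- \frac{1}{3} + \frac{3}{1}}{2} = - \frac{\left(-1\right) \frac{1}{3} + 3 \cdot 1}{2} = - \frac{- \frac{1}{3} + 3}{2} = \left(- \frac{1}{2}\right) \frac{8}{3} = - \frac{4}{3} \approx -1.3333$)
$X{\left(g,B \right)} = \frac{76}{3}$ ($X{\left(g,B \right)} = \left(-5 - \frac{4}{3}\right) \left(-4\right) = \left(- \frac{19}{3}\right) \left(-4\right) = \frac{76}{3}$)
$\left(X{\left(M{\left(-1 \right)},7 \right)} + 155\right) k{\left(9 \right)} = \left(\frac{76}{3} + 155\right) 9 = \frac{541}{3} \cdot 9 = 1623$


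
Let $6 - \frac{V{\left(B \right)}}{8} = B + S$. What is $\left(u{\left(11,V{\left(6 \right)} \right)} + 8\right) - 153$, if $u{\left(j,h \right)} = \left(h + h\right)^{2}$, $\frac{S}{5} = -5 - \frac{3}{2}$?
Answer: $270255$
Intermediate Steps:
$S = - \frac{65}{2}$ ($S = 5 \left(-5 - \frac{3}{2}\right) = 5 \left(- \frac{13}{2}\right) = - \frac{65}{2} \approx -32.5$)
$V{\left(B \right)} = 308 - 8 B$ ($V{\left(B \right)} = 48 - 8 \left(B - \frac{65}{2}\right) = 48 - 8 \left(- \frac{65}{2} + B\right) = 48 - \left(-260 + 8 B\right) = 308 - 8 B$)
$u{\left(j,h \right)} = 4 h^{2}$ ($u{\left(j,h \right)} = \left(2 h\right)^{2} = 4 h^{2}$)
$\left(u{\left(11,V{\left(6 \right)} \right)} + 8\right) - 153 = \left(4 \left(308 - 48\right)^{2} + 8\right) - 153 = \left(4 \cdot 260^{2} + 8\right) - 153 = \left(4 \cdot 67600 + 8\right) - 153 = \left(270400 + 8\right) - 153 = 270408 - 153 = 270255$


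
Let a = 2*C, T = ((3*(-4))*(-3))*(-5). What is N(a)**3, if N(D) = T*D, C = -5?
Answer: 5832000000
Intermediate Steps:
T = -180 (T = -12*(-3)*(-5) = 36*(-5) = -180)
a = -10 (a = 2*(-5) = -10)
N(D) = -180*D
N(a)**3 = (-180*(-10))**3 = 1800**3 = 5832000000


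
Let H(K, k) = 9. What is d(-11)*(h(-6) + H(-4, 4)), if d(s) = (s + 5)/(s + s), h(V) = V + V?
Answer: -9/11 ≈ -0.81818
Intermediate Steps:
h(V) = 2*V
d(s) = (5 + s)/(2*s) (d(s) = (5 + s)/((2*s)) = (5 + s)*(1/(2*s)) = (5 + s)/(2*s))
d(-11)*(h(-6) + H(-4, 4)) = ((½)*(5 - 11)/(-11))*(2*(-6) + 9) = ((½)*(-1/11)*(-6))*(-12 + 9) = (3/11)*(-3) = -9/11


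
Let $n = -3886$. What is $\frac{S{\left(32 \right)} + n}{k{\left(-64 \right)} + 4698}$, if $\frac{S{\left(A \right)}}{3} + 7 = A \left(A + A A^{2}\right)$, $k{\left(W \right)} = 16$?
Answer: $\frac{3144893}{4714} \approx 667.14$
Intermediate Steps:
$S{\left(A \right)} = -21 + 3 A \left(A + A^{3}\right)$ ($S{\left(A \right)} = -21 + 3 A \left(A + A A^{2}\right) = -21 + 3 A \left(A + A^{3}\right)$)
$\frac{S{\left(32 \right)} + n}{k{\left(-64 \right)} + 4698} = \frac{\left(-21 + 3 \cdot 32^{2} + 3 \cdot 32^{4}\right) - 3886}{16 + 4698} = \frac{\left(-21 + 3 \cdot 1024 + 3 \cdot 1048576\right) - 3886}{4714} = \left(\left(-21 + 3072 + 3145728\right) - 3886\right) \frac{1}{4714} = \left(3148779 - 3886\right) \frac{1}{4714} = 3144893 \cdot \frac{1}{4714} = \frac{3144893}{4714}$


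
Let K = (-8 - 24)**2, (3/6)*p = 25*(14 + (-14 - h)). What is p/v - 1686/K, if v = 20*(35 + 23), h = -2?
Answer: -23167/14848 ≈ -1.5603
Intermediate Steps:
p = 100 (p = 2*(25*(14 + (-14 - 1*(-2)))) = 2*(25*(14 + (-14 + 2))) = 2*(25*(14 - 12)) = 2*(25*2) = 2*50 = 100)
K = 1024 (K = (-32)**2 = 1024)
v = 1160 (v = 20*58 = 1160)
p/v - 1686/K = 100/1160 - 1686/1024 = 100*(1/1160) - 1686*1/1024 = 5/58 - 843/512 = -23167/14848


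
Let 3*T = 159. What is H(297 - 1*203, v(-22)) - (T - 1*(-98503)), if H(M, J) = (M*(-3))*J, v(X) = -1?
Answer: -98274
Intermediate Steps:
T = 53 (T = (⅓)*159 = 53)
H(M, J) = -3*J*M (H(M, J) = (-3*M)*J = -3*J*M)
H(297 - 1*203, v(-22)) - (T - 1*(-98503)) = -3*(-1)*(297 - 1*203) - (53 - 1*(-98503)) = -3*(-1)*(297 - 203) - (53 + 98503) = -3*(-1)*94 - 1*98556 = 282 - 98556 = -98274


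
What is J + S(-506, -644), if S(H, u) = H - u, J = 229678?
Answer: 229816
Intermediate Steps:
J + S(-506, -644) = 229678 + (-506 - 1*(-644)) = 229678 + (-506 + 644) = 229678 + 138 = 229816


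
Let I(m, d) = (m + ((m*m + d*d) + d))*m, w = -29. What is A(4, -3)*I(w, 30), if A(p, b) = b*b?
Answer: -454662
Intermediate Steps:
I(m, d) = m*(d + m + d² + m²) (I(m, d) = (m + ((m² + d²) + d))*m = (m + ((d² + m²) + d))*m = (m + (d + d² + m²))*m = (d + m + d² + m²)*m = m*(d + m + d² + m²))
A(p, b) = b²
A(4, -3)*I(w, 30) = (-3)²*(-29*(30 - 29 + 30² + (-29)²)) = 9*(-29*(30 - 29 + 900 + 841)) = 9*(-29*1742) = 9*(-50518) = -454662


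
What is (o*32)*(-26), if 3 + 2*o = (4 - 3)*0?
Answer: 1248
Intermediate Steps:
o = -3/2 (o = -3/2 + ((4 - 3)*0)/2 = -3/2 + (1*0)/2 = -3/2 + (1/2)*0 = -3/2 + 0 = -3/2 ≈ -1.5000)
(o*32)*(-26) = -3/2*32*(-26) = -48*(-26) = 1248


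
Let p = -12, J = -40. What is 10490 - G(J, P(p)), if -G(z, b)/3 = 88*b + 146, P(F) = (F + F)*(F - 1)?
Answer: 93296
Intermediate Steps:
P(F) = 2*F*(-1 + F) (P(F) = (2*F)*(-1 + F) = 2*F*(-1 + F))
G(z, b) = -438 - 264*b (G(z, b) = -3*(88*b + 146) = -3*(146 + 88*b) = -438 - 264*b)
10490 - G(J, P(p)) = 10490 - (-438 - 528*(-12)*(-1 - 12)) = 10490 - (-438 - 528*(-12)*(-13)) = 10490 - (-438 - 264*312) = 10490 - (-438 - 82368) = 10490 - 1*(-82806) = 10490 + 82806 = 93296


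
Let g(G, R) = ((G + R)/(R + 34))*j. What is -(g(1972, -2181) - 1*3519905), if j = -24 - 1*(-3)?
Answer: 397749496/113 ≈ 3.5199e+6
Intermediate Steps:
j = -21 (j = -24 + 3 = -21)
g(G, R) = -21*(G + R)/(34 + R) (g(G, R) = ((G + R)/(R + 34))*(-21) = ((G + R)/(34 + R))*(-21) = -21*(G + R)/(34 + R))
-(g(1972, -2181) - 1*3519905) = -(21*(-1*1972 - 1*(-2181))/(34 - 2181) - 1*3519905) = -(21*(-1972 + 2181)/(-2147) - 3519905) = -(21*(-1/2147)*209 - 3519905) = -(-231/113 - 3519905) = -1*(-397749496/113) = 397749496/113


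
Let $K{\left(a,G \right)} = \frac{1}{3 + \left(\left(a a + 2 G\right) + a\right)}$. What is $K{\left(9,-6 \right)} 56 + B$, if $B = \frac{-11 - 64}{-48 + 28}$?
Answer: $\frac{1439}{324} \approx 4.4414$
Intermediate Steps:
$K{\left(a,G \right)} = \frac{1}{3 + a + a^{2} + 2 G}$ ($K{\left(a,G \right)} = \frac{1}{3 + \left(\left(a^{2} + 2 G\right) + a\right)} = \frac{1}{3 + \left(a + a^{2} + 2 G\right)} = \frac{1}{3 + a + a^{2} + 2 G}$)
$B = \frac{15}{4}$ ($B = - \frac{75}{-20} = \left(-75\right) \left(- \frac{1}{20}\right) = \frac{15}{4} \approx 3.75$)
$K{\left(9,-6 \right)} 56 + B = \frac{1}{3 + 9 + 9^{2} + 2 \left(-6\right)} 56 + \frac{15}{4} = \frac{1}{3 + 9 + 81 - 12} \cdot 56 + \frac{15}{4} = \frac{1}{81} \cdot 56 + \frac{15}{4} = \frac{56}{81} + \frac{15}{4} = \frac{1439}{324}$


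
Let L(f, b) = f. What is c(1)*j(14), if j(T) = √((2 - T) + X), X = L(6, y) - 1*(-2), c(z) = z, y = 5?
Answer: 2*I ≈ 2.0*I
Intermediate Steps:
X = 8 (X = 6 - 1*(-2) = 6 + 2 = 8)
j(T) = √(10 - T) (j(T) = √((2 - T) + 8) = √(10 - T))
c(1)*j(14) = 1*√(10 - 1*14) = 1*√(10 - 14) = 1*√(-4) = 1*(2*I) = 2*I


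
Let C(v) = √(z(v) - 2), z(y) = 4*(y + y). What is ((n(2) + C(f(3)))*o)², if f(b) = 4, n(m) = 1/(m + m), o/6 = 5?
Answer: 108225/4 + 450*√30 ≈ 29521.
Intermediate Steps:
o = 30 (o = 6*5 = 30)
n(m) = 1/(2*m)
z(y) = 8*y (z(y) = 4*(2*y) = 8*y)
C(v) = √(-2 + 8*v) (C(v) = √(8*v - 2) = √(-2 + 8*v))
((n(2) + C(f(3)))*o)² = (((½)/2 + √(-2 + 8*4))*30)² = (((½)*(½) + √(-2 + 32))*30)² = ((¼ + √30)*30)² = (15/2 + 30*√30)²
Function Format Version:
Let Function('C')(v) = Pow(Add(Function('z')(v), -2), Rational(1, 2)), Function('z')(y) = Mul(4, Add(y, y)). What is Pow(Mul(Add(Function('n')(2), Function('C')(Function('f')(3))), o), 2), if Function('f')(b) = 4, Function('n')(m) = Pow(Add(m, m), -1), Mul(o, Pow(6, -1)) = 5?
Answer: Add(Rational(108225, 4), Mul(450, Pow(30, Rational(1, 2)))) ≈ 29521.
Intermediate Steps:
o = 30 (o = Mul(6, 5) = 30)
Function('n')(m) = Mul(Rational(1, 2), Pow(m, -1)) (Function('n')(m) = Pow(Mul(2, m), -1) = Mul(Rational(1, 2), Pow(m, -1)))
Function('z')(y) = Mul(8, y) (Function('z')(y) = Mul(4, Mul(2, y)) = Mul(8, y))
Function('C')(v) = Pow(Add(-2, Mul(8, v)), Rational(1, 2)) (Function('C')(v) = Pow(Add(Mul(8, v), -2), Rational(1, 2)) = Pow(Add(-2, Mul(8, v)), Rational(1, 2)))
Pow(Mul(Add(Function('n')(2), Function('C')(Function('f')(3))), o), 2) = Pow(Mul(Add(Mul(Rational(1, 2), Pow(2, -1)), Pow(Add(-2, Mul(8, 4)), Rational(1, 2))), 30), 2) = Pow(Mul(Add(Mul(Rational(1, 2), Rational(1, 2)), Pow(Add(-2, 32), Rational(1, 2))), 30), 2) = Pow(Mul(Add(Rational(1, 4), Pow(30, Rational(1, 2))), 30), 2) = Pow(Add(Rational(15, 2), Mul(30, Pow(30, Rational(1, 2)))), 2)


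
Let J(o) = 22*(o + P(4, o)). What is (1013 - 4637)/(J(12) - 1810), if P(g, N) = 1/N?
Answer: 21744/9265 ≈ 2.3469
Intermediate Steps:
J(o) = 22*o + 22/o (J(o) = 22*(o + 1/o) = 22*o + 22/o)
(1013 - 4637)/(J(12) - 1810) = (1013 - 4637)/((22*12 + 22/12) - 1810) = -3624/((264 + 22*(1/12)) - 1810) = -3624/((264 + 11/6) - 1810) = -3624/(1595/6 - 1810) = -3624/(-9265/6) = -3624*(-6/9265) = 21744/9265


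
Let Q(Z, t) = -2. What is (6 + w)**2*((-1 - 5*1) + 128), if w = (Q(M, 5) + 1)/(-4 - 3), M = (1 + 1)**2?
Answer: 225578/49 ≈ 4603.6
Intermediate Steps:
M = 4 (M = 2**2 = 4)
w = 1/7 (w = (-2 + 1)/(-4 - 3) = -1/(-7) = -1*(-1/7) = 1/7 ≈ 0.14286)
(6 + w)**2*((-1 - 5*1) + 128) = (6 + 1/7)**2*((-1 - 5*1) + 128) = (43/7)**2*((-1 - 5) + 128) = 1849*(-6 + 128)/49 = (1849/49)*122 = 225578/49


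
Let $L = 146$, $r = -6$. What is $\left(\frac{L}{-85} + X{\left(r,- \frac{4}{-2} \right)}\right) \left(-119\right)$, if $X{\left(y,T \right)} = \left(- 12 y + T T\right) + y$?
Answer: $- \frac{40628}{5} \approx -8125.6$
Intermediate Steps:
$X{\left(y,T \right)} = T^{2} - 11 y$ ($X{\left(y,T \right)} = \left(- 12 y + T^{2}\right) + y = \left(T^{2} - 12 y\right) + y = T^{2} - 11 y$)
$\left(\frac{L}{-85} + X{\left(r,- \frac{4}{-2} \right)}\right) \left(-119\right) = \left(\frac{146}{-85} + \left(\left(- \frac{4}{-2}\right)^{2} - -66\right)\right) \left(-119\right) = \left(146 \left(- \frac{1}{85}\right) + \left(\left(\left(-4\right) \left(- \frac{1}{2}\right)\right)^{2} + 66\right)\right) \left(-119\right) = \left(- \frac{146}{85} + \left(2^{2} + 66\right)\right) \left(-119\right) = \left(- \frac{146}{85} + \left(4 + 66\right)\right) \left(-119\right) = \left(- \frac{146}{85} + 70\right) \left(-119\right) = \frac{5804}{85} \left(-119\right) = - \frac{40628}{5}$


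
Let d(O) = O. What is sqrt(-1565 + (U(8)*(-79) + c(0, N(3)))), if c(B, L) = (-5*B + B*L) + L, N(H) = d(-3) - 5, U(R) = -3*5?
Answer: 2*I*sqrt(97) ≈ 19.698*I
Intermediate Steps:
U(R) = -15
N(H) = -8 (N(H) = -3 - 5 = -8)
c(B, L) = L - 5*B + B*L
sqrt(-1565 + (U(8)*(-79) + c(0, N(3)))) = sqrt(-1565 + (-15*(-79) + (-8 - 5*0 + 0*(-8)))) = sqrt(-1565 + (1185 + (-8 + 0 + 0))) = sqrt(-1565 + (1185 - 8)) = sqrt(-1565 + 1177) = sqrt(-388) = 2*I*sqrt(97)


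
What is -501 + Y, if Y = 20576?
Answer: 20075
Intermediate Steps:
-501 + Y = -501 + 20576 = 20075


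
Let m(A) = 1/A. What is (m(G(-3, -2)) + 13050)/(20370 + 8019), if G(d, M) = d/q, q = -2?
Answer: 39152/85167 ≈ 0.45971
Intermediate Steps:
G(d, M) = -d/2 (G(d, M) = d/(-2) = d*(-1/2) = -d/2)
(m(G(-3, -2)) + 13050)/(20370 + 8019) = (1/(-1/2*(-3)) + 13050)/(20370 + 8019) = (1/(3/2) + 13050)/28389 = (2/3 + 13050)*(1/28389) = (39152/3)*(1/28389) = 39152/85167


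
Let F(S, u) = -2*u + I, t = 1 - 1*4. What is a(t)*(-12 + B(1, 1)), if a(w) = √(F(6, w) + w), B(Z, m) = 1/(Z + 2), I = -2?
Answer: -35/3 ≈ -11.667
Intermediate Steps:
t = -3 (t = 1 - 4 = -3)
B(Z, m) = 1/(2 + Z)
F(S, u) = -2 - 2*u (F(S, u) = -2*u - 2 = -2 - 2*u)
a(w) = √(-2 - w) (a(w) = √((-2 - 2*w) + w) = √(-2 - w))
a(t)*(-12 + B(1, 1)) = √(-2 - 1*(-3))*(-12 + 1/(2 + 1)) = √(-2 + 3)*(-12 + 1/3) = √1*(-12 + ⅓) = 1*(-35/3) = -35/3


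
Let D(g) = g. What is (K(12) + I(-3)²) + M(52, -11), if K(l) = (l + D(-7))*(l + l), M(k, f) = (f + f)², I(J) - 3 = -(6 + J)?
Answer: 604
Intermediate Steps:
I(J) = -3 - J (I(J) = 3 - (6 + J) = 3 + (-6 - J) = -3 - J)
M(k, f) = 4*f² (M(k, f) = (2*f)² = 4*f²)
K(l) = 2*l*(-7 + l) (K(l) = (l - 7)*(l + l) = (-7 + l)*(2*l) = 2*l*(-7 + l))
(K(12) + I(-3)²) + M(52, -11) = (2*12*(-7 + 12) + (-3 - 1*(-3))²) + 4*(-11)² = (2*12*5 + (-3 + 3)²) + 4*121 = (120 + 0²) + 484 = (120 + 0) + 484 = 120 + 484 = 604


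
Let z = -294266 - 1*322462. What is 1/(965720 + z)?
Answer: 1/348992 ≈ 2.8654e-6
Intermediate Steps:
z = -616728 (z = -294266 - 322462 = -616728)
1/(965720 + z) = 1/(965720 - 616728) = 1/348992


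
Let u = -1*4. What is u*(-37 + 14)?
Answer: 92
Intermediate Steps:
u = -4
u*(-37 + 14) = -4*(-37 + 14) = -4*(-23) = 92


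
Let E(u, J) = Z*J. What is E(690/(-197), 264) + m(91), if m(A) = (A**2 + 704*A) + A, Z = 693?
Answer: 255388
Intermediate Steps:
m(A) = A**2 + 705*A
E(u, J) = 693*J
E(690/(-197), 264) + m(91) = 693*264 + 91*(705 + 91) = 182952 + 91*796 = 182952 + 72436 = 255388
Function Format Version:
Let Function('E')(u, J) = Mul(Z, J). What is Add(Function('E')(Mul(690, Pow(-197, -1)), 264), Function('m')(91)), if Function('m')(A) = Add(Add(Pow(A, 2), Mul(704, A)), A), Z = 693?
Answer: 255388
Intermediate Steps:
Function('m')(A) = Add(Pow(A, 2), Mul(705, A))
Function('E')(u, J) = Mul(693, J)
Add(Function('E')(Mul(690, Pow(-197, -1)), 264), Function('m')(91)) = Add(Mul(693, 264), Mul(91, Add(705, 91))) = Add(182952, Mul(91, 796)) = Add(182952, 72436) = 255388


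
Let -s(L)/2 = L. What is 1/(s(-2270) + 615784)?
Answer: 1/620324 ≈ 1.6121e-6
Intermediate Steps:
s(L) = -2*L
1/(s(-2270) + 615784) = 1/(-2*(-2270) + 615784) = 1/(4540 + 615784) = 1/620324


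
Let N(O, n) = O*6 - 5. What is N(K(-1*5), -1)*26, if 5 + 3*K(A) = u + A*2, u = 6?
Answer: -598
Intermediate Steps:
K(A) = ⅓ + 2*A/3 (K(A) = -5/3 + (6 + A*2)/3 = -5/3 + (6 + 2*A)/3 = -5/3 + (2 + 2*A/3) = ⅓ + 2*A/3)
N(O, n) = -5 + 6*O (N(O, n) = 6*O - 5 = -5 + 6*O)
N(K(-1*5), -1)*26 = (-5 + 6*(⅓ + 2*(-1*5)/3))*26 = (-5 + 6*(⅓ + (⅔)*(-5)))*26 = (-5 + 6*(⅓ - 10/3))*26 = (-5 + 6*(-3))*26 = (-5 - 18)*26 = -23*26 = -598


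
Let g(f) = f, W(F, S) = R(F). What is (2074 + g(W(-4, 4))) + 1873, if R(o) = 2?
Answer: 3949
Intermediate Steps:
W(F, S) = 2
(2074 + g(W(-4, 4))) + 1873 = (2074 + 2) + 1873 = 2076 + 1873 = 3949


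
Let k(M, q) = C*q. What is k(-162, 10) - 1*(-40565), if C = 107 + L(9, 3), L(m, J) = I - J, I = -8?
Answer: 41525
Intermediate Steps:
L(m, J) = -8 - J
C = 96 (C = 107 + (-8 - 1*3) = 107 + (-8 - 3) = 107 - 11 = 96)
k(M, q) = 96*q
k(-162, 10) - 1*(-40565) = 96*10 - 1*(-40565) = 960 + 40565 = 41525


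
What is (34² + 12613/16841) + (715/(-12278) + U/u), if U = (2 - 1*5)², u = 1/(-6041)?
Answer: -11002911291875/206773798 ≈ -53212.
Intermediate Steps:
u = -1/6041 ≈ -0.00016554
U = 9 (U = (2 - 5)² = (-3)² = 9)
(34² + 12613/16841) + (715/(-12278) + U/u) = (34² + 12613/16841) + (715/(-12278) + 9/(-1/6041)) = (1156 + 12613*(1/16841)) + (715*(-1/12278) + 9*(-6041)) = (1156 + 12613/16841) + (-715/12278 - 54369) = 19480809/16841 - 667543297/12278 = -11002911291875/206773798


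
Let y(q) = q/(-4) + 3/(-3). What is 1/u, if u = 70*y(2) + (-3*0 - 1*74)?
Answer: -1/179 ≈ -0.0055866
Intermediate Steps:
y(q) = -1 - q/4 (y(q) = q*(-¼) + 3*(-⅓) = -q/4 - 1 = -1 - q/4)
u = -179 (u = 70*(-1 - ¼*2) + (-3*0 - 1*74) = 70*(-1 - ½) + (0 - 74) = 70*(-3/2) - 74 = -105 - 74 = -179)
1/u = 1/(-179) = -1/179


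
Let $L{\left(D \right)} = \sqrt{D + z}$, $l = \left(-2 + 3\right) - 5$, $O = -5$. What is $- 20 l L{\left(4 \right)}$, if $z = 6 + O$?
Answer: $80 \sqrt{5} \approx 178.89$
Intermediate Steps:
$l = -4$ ($l = 1 - 5 = -4$)
$z = 1$ ($z = 6 - 5 = 1$)
$L{\left(D \right)} = \sqrt{1 + D}$ ($L{\left(D \right)} = \sqrt{D + 1} = \sqrt{1 + D}$)
$- 20 l L{\left(4 \right)} = \left(-20\right) \left(-4\right) \sqrt{1 + 4} = 80 \sqrt{5}$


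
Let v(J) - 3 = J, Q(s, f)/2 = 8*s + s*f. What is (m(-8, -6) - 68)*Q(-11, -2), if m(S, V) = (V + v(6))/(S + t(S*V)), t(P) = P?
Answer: 89661/10 ≈ 8966.1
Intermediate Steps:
Q(s, f) = 16*s + 2*f*s (Q(s, f) = 2*(8*s + s*f) = 2*(8*s + f*s) = 16*s + 2*f*s)
v(J) = 3 + J
m(S, V) = (9 + V)/(S + S*V) (m(S, V) = (V + (3 + 6))/(S + S*V) = (V + 9)/(S + S*V) = (9 + V)/(S + S*V))
(m(-8, -6) - 68)*Q(-11, -2) = ((9 - 6)/((-8)*(1 - 6)) - 68)*(2*(-11)*(8 - 2)) = (-⅛*3/(-5) - 68)*(2*(-11)*6) = (-⅛*(-⅕)*3 - 68)*(-132) = (3/40 - 68)*(-132) = -2717/40*(-132) = 89661/10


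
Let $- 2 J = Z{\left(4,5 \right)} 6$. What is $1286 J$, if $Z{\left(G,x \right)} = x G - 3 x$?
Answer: $-19290$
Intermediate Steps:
$Z{\left(G,x \right)} = - 3 x + G x$ ($Z{\left(G,x \right)} = G x - 3 x = - 3 x + G x$)
$J = -15$ ($J = - \frac{5 \left(-3 + 4\right) 6}{2} = - \frac{5 \cdot 1 \cdot 6}{2} = - \frac{5 \cdot 6}{2} = \left(- \frac{1}{2}\right) 30 = -15$)
$1286 J = 1286 \left(-15\right) = -19290$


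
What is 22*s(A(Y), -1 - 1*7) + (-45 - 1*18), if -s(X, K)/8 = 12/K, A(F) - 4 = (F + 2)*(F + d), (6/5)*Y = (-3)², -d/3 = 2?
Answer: 201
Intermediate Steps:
d = -6 (d = -3*2 = -6)
Y = 15/2 (Y = (⅚)*(-3)² = (⅚)*9 = 15/2 ≈ 7.5000)
A(F) = 4 + (-6 + F)*(2 + F) (A(F) = 4 + (F + 2)*(F - 6) = 4 + (2 + F)*(-6 + F) = 4 + (-6 + F)*(2 + F))
s(X, K) = -96/K
22*s(A(Y), -1 - 1*7) + (-45 - 1*18) = 22*(-96/(-1 - 1*7)) + (-45 - 1*18) = 22*(-96/(-1 - 7)) + (-45 - 18) = 22*(-96/(-8)) - 63 = 22*(-96*(-⅛)) - 63 = 22*12 - 63 = 264 - 63 = 201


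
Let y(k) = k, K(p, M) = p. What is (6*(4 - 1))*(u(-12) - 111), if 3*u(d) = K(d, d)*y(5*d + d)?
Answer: 3186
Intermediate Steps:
u(d) = 2*d**2 (u(d) = (d*(5*d + d))/3 = (d*(6*d))/3 = (6*d**2)/3 = 2*d**2)
(6*(4 - 1))*(u(-12) - 111) = (6*(4 - 1))*(2*(-12)**2 - 111) = (6*3)*(2*144 - 111) = 18*(288 - 111) = 18*177 = 3186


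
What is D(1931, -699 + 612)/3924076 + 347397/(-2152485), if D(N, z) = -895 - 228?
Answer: -455209823609/2815504909620 ≈ -0.16168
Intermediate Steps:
D(N, z) = -1123
D(1931, -699 + 612)/3924076 + 347397/(-2152485) = -1123/3924076 + 347397/(-2152485) = -1123*1/3924076 + 347397*(-1/2152485) = -1123/3924076 - 115799/717495 = -455209823609/2815504909620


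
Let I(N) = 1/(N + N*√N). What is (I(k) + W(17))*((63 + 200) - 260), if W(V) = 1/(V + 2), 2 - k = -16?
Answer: 287/1938 + √2/34 ≈ 0.18969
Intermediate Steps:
k = 18 (k = 2 - 1*(-16) = 2 + 16 = 18)
W(V) = 1/(2 + V)
I(N) = 1/(N + N^(3/2))
(I(k) + W(17))*((63 + 200) - 260) = (1/(18 + 18^(3/2)) + 1/(2 + 17))*((63 + 200) - 260) = (1/(18 + 54*√2) + 1/19)*(263 - 260) = (1/(18 + 54*√2) + 1/19)*3 = (1/19 + 1/(18 + 54*√2))*3 = 3/19 + 3/(18 + 54*√2)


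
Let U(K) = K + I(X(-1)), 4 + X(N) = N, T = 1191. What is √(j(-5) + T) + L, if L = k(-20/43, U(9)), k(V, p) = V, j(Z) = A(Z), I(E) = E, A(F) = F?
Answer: -20/43 + √1186 ≈ 33.973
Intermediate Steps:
X(N) = -4 + N
U(K) = -5 + K (U(K) = K + (-4 - 1) = K - 5 = -5 + K)
j(Z) = Z
L = -20/43 ≈ -0.46512
√(j(-5) + T) + L = √(-5 + 1191) - 20/43 = √1186 - 20/43 = -20/43 + √1186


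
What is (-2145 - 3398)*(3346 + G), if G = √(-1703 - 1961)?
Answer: -18546878 - 22172*I*√229 ≈ -1.8547e+7 - 3.3552e+5*I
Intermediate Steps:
G = 4*I*√229 (G = √(-3664) = 4*I*√229 ≈ 60.531*I)
(-2145 - 3398)*(3346 + G) = (-2145 - 3398)*(3346 + 4*I*√229) = -5543*(3346 + 4*I*√229) = -18546878 - 22172*I*√229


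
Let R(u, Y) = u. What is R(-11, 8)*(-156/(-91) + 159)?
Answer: -12375/7 ≈ -1767.9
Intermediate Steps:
R(-11, 8)*(-156/(-91) + 159) = -11*(-156/(-91) + 159) = -11*(-156*(-1/91) + 159) = -11*(12/7 + 159) = -11*1125/7 = -12375/7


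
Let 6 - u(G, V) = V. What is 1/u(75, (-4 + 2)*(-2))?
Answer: 1/2 ≈ 0.50000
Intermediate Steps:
u(G, V) = 6 - V
1/u(75, (-4 + 2)*(-2)) = 1/(6 - (-4 + 2)*(-2)) = 1/(6 - (-2)*(-2)) = 1/(6 - 1*4) = 1/(6 - 4) = 1/2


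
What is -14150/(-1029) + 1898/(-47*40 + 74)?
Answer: 561949/44247 ≈ 12.700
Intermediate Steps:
-14150/(-1029) + 1898/(-47*40 + 74) = -14150*(-1/1029) + 1898/(-1880 + 74) = 14150/1029 + 1898/(-1806) = 14150/1029 + 1898*(-1/1806) = 14150/1029 - 949/903 = 561949/44247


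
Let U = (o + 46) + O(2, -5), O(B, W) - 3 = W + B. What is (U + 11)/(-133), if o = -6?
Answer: -51/133 ≈ -0.38346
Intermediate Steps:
O(B, W) = 3 + B + W (O(B, W) = 3 + (W + B) = 3 + (B + W) = 3 + B + W)
U = 40 (U = (-6 + 46) + (3 + 2 - 5) = 40 + 0 = 40)
(U + 11)/(-133) = (40 + 11)/(-133) = -1/133*51 = -51/133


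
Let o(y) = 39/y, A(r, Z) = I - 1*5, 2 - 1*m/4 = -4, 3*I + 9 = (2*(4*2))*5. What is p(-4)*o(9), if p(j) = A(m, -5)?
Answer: 728/9 ≈ 80.889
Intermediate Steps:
I = 71/3 (I = -3 + ((2*(4*2))*5)/3 = -3 + ((2*8)*5)/3 = -3 + (16*5)/3 = -3 + (⅓)*80 = -3 + 80/3 = 71/3 ≈ 23.667)
m = 24 (m = 8 - 4*(-4) = 8 + 16 = 24)
A(r, Z) = 56/3 (A(r, Z) = 71/3 - 1*5 = 71/3 - 5 = 56/3)
p(j) = 56/3
p(-4)*o(9) = 56*(39/9)/3 = 56*(39*(⅑))/3 = (56/3)*(13/3) = 728/9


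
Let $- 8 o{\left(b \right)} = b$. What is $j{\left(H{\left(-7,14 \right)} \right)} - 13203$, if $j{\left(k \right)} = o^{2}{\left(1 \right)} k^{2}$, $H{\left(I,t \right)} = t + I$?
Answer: $- \frac{844943}{64} \approx -13202.0$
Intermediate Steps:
$H{\left(I,t \right)} = I + t$
$o{\left(b \right)} = - \frac{b}{8}$
$j{\left(k \right)} = \frac{k^{2}}{64}$ ($j{\left(k \right)} = \left(\left(- \frac{1}{8}\right) 1\right)^{2} k^{2} = \left(- \frac{1}{8}\right)^{2} k^{2} = \frac{k^{2}}{64}$)
$j{\left(H{\left(-7,14 \right)} \right)} - 13203 = \frac{\left(-7 + 14\right)^{2}}{64} - 13203 = \frac{7^{2}}{64} - 13203 = \frac{1}{64} \cdot 49 - 13203 = \frac{49}{64} - 13203 = - \frac{844943}{64}$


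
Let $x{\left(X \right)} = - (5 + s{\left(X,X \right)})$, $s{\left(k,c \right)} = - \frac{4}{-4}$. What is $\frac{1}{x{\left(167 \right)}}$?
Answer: $- \frac{1}{6} \approx -0.16667$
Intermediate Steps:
$s{\left(k,c \right)} = 1$ ($s{\left(k,c \right)} = \left(-4\right) \left(- \frac{1}{4}\right) = 1$)
$x{\left(X \right)} = -6$ ($x{\left(X \right)} = - (5 + 1) = \left(-1\right) 6 = -6$)
$\frac{1}{x{\left(167 \right)}} = \frac{1}{-6} = - \frac{1}{6}$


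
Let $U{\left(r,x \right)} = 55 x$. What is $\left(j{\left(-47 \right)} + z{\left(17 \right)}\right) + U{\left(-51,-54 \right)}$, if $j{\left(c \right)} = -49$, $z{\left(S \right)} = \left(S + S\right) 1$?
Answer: $-2985$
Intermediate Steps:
$z{\left(S \right)} = 2 S$ ($z{\left(S \right)} = 2 S 1 = 2 S$)
$\left(j{\left(-47 \right)} + z{\left(17 \right)}\right) + U{\left(-51,-54 \right)} = \left(-49 + 2 \cdot 17\right) + 55 \left(-54\right) = \left(-49 + 34\right) - 2970 = -15 - 2970 = -2985$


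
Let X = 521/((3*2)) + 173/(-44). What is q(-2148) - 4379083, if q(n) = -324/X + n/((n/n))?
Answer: -47943853601/10943 ≈ -4.3812e+6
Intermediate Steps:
X = 10943/132 (X = 521/6 + 173*(-1/44) = 521*(⅙) - 173/44 = 521/6 - 173/44 = 10943/132 ≈ 82.901)
q(n) = -42768/10943 + n (q(n) = -324/10943/132 + n/((n/n)) = -324*132/10943 + n/1 = -42768/10943 + n*1 = -42768/10943 + n)
q(-2148) - 4379083 = (-42768/10943 - 2148) - 4379083 = -23548332/10943 - 4379083 = -47943853601/10943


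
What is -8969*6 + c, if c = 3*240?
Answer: -53094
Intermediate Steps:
c = 720
-8969*6 + c = -8969*6 + 720 = -53814 + 720 = -53094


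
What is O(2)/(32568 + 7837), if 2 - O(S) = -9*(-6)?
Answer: -52/40405 ≈ -0.0012870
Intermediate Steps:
O(S) = -52 (O(S) = 2 - (-9)*(-6) = 2 - 1*54 = 2 - 54 = -52)
O(2)/(32568 + 7837) = -52/(32568 + 7837) = -52/40405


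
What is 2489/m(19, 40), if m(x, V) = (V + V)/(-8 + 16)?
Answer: 2489/10 ≈ 248.90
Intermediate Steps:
m(x, V) = V/4 (m(x, V) = (2*V)/8 = (2*V)*(⅛) = V/4)
2489/m(19, 40) = 2489/(((¼)*40)) = 2489/10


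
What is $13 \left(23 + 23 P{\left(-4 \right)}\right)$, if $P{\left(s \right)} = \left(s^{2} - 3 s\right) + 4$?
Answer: $9867$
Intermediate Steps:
$P{\left(s \right)} = 4 + s^{2} - 3 s$
$13 \left(23 + 23 P{\left(-4 \right)}\right) = 13 \left(23 + 23 \left(4 + \left(-4\right)^{2} - -12\right)\right) = 13 \left(23 + 23 \left(4 + 16 + 12\right)\right) = 13 \left(23 + 23 \cdot 32\right) = 13 \left(23 + 736\right) = 13 \cdot 759 = 9867$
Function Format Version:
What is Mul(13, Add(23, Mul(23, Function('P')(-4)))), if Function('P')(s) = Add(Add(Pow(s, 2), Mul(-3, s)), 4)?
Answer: 9867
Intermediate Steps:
Function('P')(s) = Add(4, Pow(s, 2), Mul(-3, s))
Mul(13, Add(23, Mul(23, Function('P')(-4)))) = Mul(13, Add(23, Mul(23, Add(4, Pow(-4, 2), Mul(-3, -4))))) = Mul(13, Add(23, Mul(23, Add(4, 16, 12)))) = Mul(13, Add(23, Mul(23, 32))) = Mul(13, Add(23, 736)) = Mul(13, 759) = 9867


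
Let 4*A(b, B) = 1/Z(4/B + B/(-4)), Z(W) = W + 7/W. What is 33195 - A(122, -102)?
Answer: 64656604569/1947782 ≈ 33195.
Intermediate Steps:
A(b, B) = 1/(4*(4/B + 7/(4/B - B/4) - B/4)) (A(b, B) = 1/(4*((4/B + B/(-4)) + 7/(4/B + B/(-4)))) = 1/(4*((4/B + B*(-¼)) + 7/(4/B + B*(-¼)))) = 1/(4*((4/B - B/4) + 7/(4/B - B/4))) = 1/(4*(4/B + 7/(4/B - B/4) - B/4)))
33195 - A(122, -102) = 33195 - (-102)*(16 - 1*(-102)²)/(256 + (-102)⁴ + 80*(-102)²) = 33195 - (-102)*(16 - 1*10404)/(256 + 108243216 + 80*10404) = 33195 - (-102)*(16 - 10404)/(256 + 108243216 + 832320) = 33195 - (-102)*(-10388)/109075792 = 33195 - 1*18921/1947782 = 33195 - 18921/1947782 = 64656604569/1947782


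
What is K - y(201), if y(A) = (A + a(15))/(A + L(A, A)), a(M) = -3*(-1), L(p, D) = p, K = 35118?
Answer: 2352872/67 ≈ 35118.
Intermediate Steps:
a(M) = 3
y(A) = (3 + A)/(2*A) (y(A) = (A + 3)/(A + A) = (3 + A)/((2*A)) = (3 + A)*(1/(2*A)) = (3 + A)/(2*A))
K - y(201) = 35118 - (3 + 201)/(2*201) = 35118 - 204/(2*201) = 35118 - 1*34/67 = 35118 - 34/67 = 2352872/67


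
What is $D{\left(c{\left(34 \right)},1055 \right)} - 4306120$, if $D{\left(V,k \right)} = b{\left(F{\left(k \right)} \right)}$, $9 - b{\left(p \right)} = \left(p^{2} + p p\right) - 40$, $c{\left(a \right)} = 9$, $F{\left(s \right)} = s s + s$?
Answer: $-2482352798871$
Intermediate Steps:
$F{\left(s \right)} = s + s^{2}$ ($F{\left(s \right)} = s^{2} + s = s + s^{2}$)
$b{\left(p \right)} = 49 - 2 p^{2}$ ($b{\left(p \right)} = 9 - \left(\left(p^{2} + p p\right) - 40\right) = 9 - \left(\left(p^{2} + p^{2}\right) - 40\right) = 9 - \left(2 p^{2} - 40\right) = 9 - \left(-40 + 2 p^{2}\right) = 49 - 2 p^{2}$)
$D{\left(V,k \right)} = 49 - 2 k^{2} \left(1 + k\right)^{2}$ ($D{\left(V,k \right)} = 49 - 2 \left(k \left(1 + k\right)\right)^{2} = 49 - 2 k^{2} \left(1 + k\right)^{2}$)
$D{\left(c{\left(34 \right)},1055 \right)} - 4306120 = \left(49 - 2 \cdot 1055^{2} \left(1 + 1055\right)^{2}\right) - 4306120 = \left(49 - 2226050 \cdot 1056^{2}\right) - 4306120 = \left(49 - 2226050 \cdot 1115136\right) - 4306120 = \left(49 - 2482348492800\right) - 4306120 = -2482348492751 - 4306120 = -2482352798871$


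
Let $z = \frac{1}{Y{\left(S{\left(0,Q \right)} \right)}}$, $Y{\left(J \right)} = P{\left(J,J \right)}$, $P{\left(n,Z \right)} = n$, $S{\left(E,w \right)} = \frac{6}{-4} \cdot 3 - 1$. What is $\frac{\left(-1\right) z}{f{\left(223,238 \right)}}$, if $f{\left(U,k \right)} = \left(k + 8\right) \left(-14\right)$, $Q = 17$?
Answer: $- \frac{1}{18942} \approx -5.2793 \cdot 10^{-5}$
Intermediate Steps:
$S{\left(E,w \right)} = - \frac{11}{2}$ ($S{\left(E,w \right)} = 6 \left(- \frac{1}{4}\right) 3 - 1 = \left(- \frac{3}{2}\right) 3 - 1 = - \frac{9}{2} - 1 = - \frac{11}{2}$)
$Y{\left(J \right)} = J$
$f{\left(U,k \right)} = -112 - 14 k$ ($f{\left(U,k \right)} = \left(8 + k\right) \left(-14\right) = -112 - 14 k$)
$z = - \frac{2}{11}$ ($z = \frac{1}{- \frac{11}{2}} = - \frac{2}{11} \approx -0.18182$)
$\frac{\left(-1\right) z}{f{\left(223,238 \right)}} = \frac{\left(-1\right) \left(- \frac{2}{11}\right)}{-112 - 3332} = \frac{2}{11 \left(-112 - 3332\right)} = \frac{2}{11 \left(-3444\right)} = \frac{2}{11} \left(- \frac{1}{3444}\right) = - \frac{1}{18942}$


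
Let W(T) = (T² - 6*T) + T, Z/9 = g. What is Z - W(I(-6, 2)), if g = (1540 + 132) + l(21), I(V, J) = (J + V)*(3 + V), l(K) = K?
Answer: 15153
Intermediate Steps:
I(V, J) = (3 + V)*(J + V)
g = 1693 (g = (1540 + 132) + 21 = 1672 + 21 = 1693)
Z = 15237 (Z = 9*1693 = 15237)
W(T) = T² - 5*T
Z - W(I(-6, 2)) = 15237 - ((-6)² + 3*2 + 3*(-6) + 2*(-6))*(-5 + ((-6)² + 3*2 + 3*(-6) + 2*(-6))) = 15237 - (36 + 6 - 18 - 12)*(-5 + (36 + 6 - 18 - 12)) = 15237 - 12*(-5 + 12) = 15237 - 12*7 = 15237 - 1*84 = 15237 - 84 = 15153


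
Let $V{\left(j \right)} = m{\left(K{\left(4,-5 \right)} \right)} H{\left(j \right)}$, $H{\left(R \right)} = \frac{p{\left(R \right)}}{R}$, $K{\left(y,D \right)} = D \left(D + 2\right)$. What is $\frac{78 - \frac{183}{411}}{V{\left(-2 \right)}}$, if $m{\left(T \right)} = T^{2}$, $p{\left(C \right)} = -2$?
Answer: $\frac{425}{1233} \approx 0.34469$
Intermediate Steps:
$K{\left(y,D \right)} = D \left(2 + D\right)$
$H{\left(R \right)} = - \frac{2}{R}$
$V{\left(j \right)} = - \frac{450}{j}$ ($V{\left(j \right)} = \left(- 5 \left(2 - 5\right)\right)^{2} \left(- \frac{2}{j}\right) = \left(\left(-5\right) \left(-3\right)\right)^{2} \left(- \frac{2}{j}\right) = 15^{2} \left(- \frac{2}{j}\right) = 225 \left(- \frac{2}{j}\right) = - \frac{450}{j}$)
$\frac{78 - \frac{183}{411}}{V{\left(-2 \right)}} = \frac{78 - \frac{183}{411}}{\left(-450\right) \frac{1}{-2}} = \frac{78 - \frac{61}{137}}{\left(-450\right) \left(- \frac{1}{2}\right)} = \frac{78 - \frac{61}{137}}{225} = \frac{10625}{137} \cdot \frac{1}{225} = \frac{425}{1233}$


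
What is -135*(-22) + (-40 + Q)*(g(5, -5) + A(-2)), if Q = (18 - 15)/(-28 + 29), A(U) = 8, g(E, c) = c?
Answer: 2859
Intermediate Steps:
Q = 3 (Q = 3/1 = 3*1 = 3)
-135*(-22) + (-40 + Q)*(g(5, -5) + A(-2)) = -135*(-22) + (-40 + 3)*(-5 + 8) = 2970 - 37*3 = 2970 - 111 = 2859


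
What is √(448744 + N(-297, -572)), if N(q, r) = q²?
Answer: √536953 ≈ 732.77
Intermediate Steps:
√(448744 + N(-297, -572)) = √(448744 + (-297)²) = √(448744 + 88209) = √536953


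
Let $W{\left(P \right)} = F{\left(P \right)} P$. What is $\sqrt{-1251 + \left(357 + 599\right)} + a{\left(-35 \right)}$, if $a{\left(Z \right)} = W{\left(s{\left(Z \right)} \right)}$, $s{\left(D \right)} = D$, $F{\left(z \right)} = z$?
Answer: $1225 + i \sqrt{295} \approx 1225.0 + 17.176 i$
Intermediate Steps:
$W{\left(P \right)} = P^{2}$ ($W{\left(P \right)} = P P = P^{2}$)
$a{\left(Z \right)} = Z^{2}$
$\sqrt{-1251 + \left(357 + 599\right)} + a{\left(-35 \right)} = \sqrt{-1251 + \left(357 + 599\right)} + \left(-35\right)^{2} = \sqrt{-1251 + 956} + 1225 = \sqrt{-295} + 1225 = i \sqrt{295} + 1225 = 1225 + i \sqrt{295}$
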